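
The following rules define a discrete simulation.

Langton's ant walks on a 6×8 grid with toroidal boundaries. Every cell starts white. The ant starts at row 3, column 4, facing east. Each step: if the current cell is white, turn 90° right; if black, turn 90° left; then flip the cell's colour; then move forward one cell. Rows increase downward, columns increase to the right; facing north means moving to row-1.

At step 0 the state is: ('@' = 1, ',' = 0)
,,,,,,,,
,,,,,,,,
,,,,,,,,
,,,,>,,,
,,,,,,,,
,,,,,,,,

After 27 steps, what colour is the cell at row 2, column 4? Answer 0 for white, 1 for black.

k=0  ,,,,,,,,
,,,,,,,,
,,,,,,,,
,,,,>,,,
,,,,,,,,
,,,,,,,,
k=1  ,,,,,,,,
,,,,,,,,
,,,,,,,,
,,,,@,,,
,,,,v,,,
,,,,,,,,
k=2  ,,,,,,,,
,,,,,,,,
,,,,,,,,
,,,,@,,,
,,,<@,,,
,,,,,,,,
k=3  ,,,,,,,,
,,,,,,,,
,,,,,,,,
,,,^@,,,
,,,@@,,,
,,,,,,,,
k=4  ,,,,,,,,
,,,,,,,,
,,,,,,,,
,,,@>,,,
,,,@@,,,
,,,,,,,,
k=5  ,,,,,,,,
,,,,,,,,
,,,,^,,,
,,,@,,,,
,,,@@,,,
,,,,,,,,
k=6  ,,,,,,,,
,,,,,,,,
,,,,@>,,
,,,@,,,,
,,,@@,,,
,,,,,,,,
k=7  ,,,,,,,,
,,,,,,,,
,,,,@@,,
,,,@,v,,
,,,@@,,,
,,,,,,,,
k=8  ,,,,,,,,
,,,,,,,,
,,,,@@,,
,,,@<@,,
,,,@@,,,
,,,,,,,,
k=9  ,,,,,,,,
,,,,,,,,
,,,,^@,,
,,,@@@,,
,,,@@,,,
,,,,,,,,
k=10  ,,,,,,,,
,,,,,,,,
,,,<,@,,
,,,@@@,,
,,,@@,,,
,,,,,,,,
k=11  ,,,,,,,,
,,,^,,,,
,,,@,@,,
,,,@@@,,
,,,@@,,,
,,,,,,,,
k=12  ,,,,,,,,
,,,@>,,,
,,,@,@,,
,,,@@@,,
,,,@@,,,
,,,,,,,,
k=13  ,,,,,,,,
,,,@@,,,
,,,@v@,,
,,,@@@,,
,,,@@,,,
,,,,,,,,
k=14  ,,,,,,,,
,,,@@,,,
,,,<@@,,
,,,@@@,,
,,,@@,,,
,,,,,,,,
k=15  ,,,,,,,,
,,,@@,,,
,,,,@@,,
,,,v@@,,
,,,@@,,,
,,,,,,,,
k=16  ,,,,,,,,
,,,@@,,,
,,,,@@,,
,,,,>@,,
,,,@@,,,
,,,,,,,,
k=17  ,,,,,,,,
,,,@@,,,
,,,,^@,,
,,,,,@,,
,,,@@,,,
,,,,,,,,
k=18  ,,,,,,,,
,,,@@,,,
,,,<,@,,
,,,,,@,,
,,,@@,,,
,,,,,,,,
k=19  ,,,,,,,,
,,,^@,,,
,,,@,@,,
,,,,,@,,
,,,@@,,,
,,,,,,,,
k=20  ,,,,,,,,
,,<,@,,,
,,,@,@,,
,,,,,@,,
,,,@@,,,
,,,,,,,,
k=21  ,,^,,,,,
,,@,@,,,
,,,@,@,,
,,,,,@,,
,,,@@,,,
,,,,,,,,
k=22  ,,@>,,,,
,,@,@,,,
,,,@,@,,
,,,,,@,,
,,,@@,,,
,,,,,,,,
k=23  ,,@@,,,,
,,@v@,,,
,,,@,@,,
,,,,,@,,
,,,@@,,,
,,,,,,,,
k=24  ,,@@,,,,
,,<@@,,,
,,,@,@,,
,,,,,@,,
,,,@@,,,
,,,,,,,,
k=25  ,,@@,,,,
,,,@@,,,
,,v@,@,,
,,,,,@,,
,,,@@,,,
,,,,,,,,
k=26  ,,@@,,,,
,,,@@,,,
,<@@,@,,
,,,,,@,,
,,,@@,,,
,,,,,,,,
k=27  ,,@@,,,,
,^,@@,,,
,@@@,@,,
,,,,,@,,
,,,@@,,,
,,,,,,,,

0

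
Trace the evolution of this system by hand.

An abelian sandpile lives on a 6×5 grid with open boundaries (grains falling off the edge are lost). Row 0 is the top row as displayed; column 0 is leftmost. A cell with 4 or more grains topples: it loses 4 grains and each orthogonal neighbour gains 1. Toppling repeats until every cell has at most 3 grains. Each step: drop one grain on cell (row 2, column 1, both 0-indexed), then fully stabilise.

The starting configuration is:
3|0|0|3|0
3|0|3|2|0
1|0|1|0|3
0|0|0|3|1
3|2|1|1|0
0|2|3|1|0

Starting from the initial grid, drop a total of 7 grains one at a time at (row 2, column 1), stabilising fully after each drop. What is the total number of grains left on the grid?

43

[0] 3|0|0|3|0
3|0|3|2|0
1|0|1|0|3
0|0|0|3|1
3|2|1|1|0
0|2|3|1|0
[1] 3|0|0|3|0
3|0|3|2|0
1|1|1|0|3
0|0|0|3|1
3|2|1|1|0
0|2|3|1|0
[2] 3|0|0|3|0
3|0|3|2|0
1|2|1|0|3
0|0|0|3|1
3|2|1|1|0
0|2|3|1|0
[3] 3|0|0|3|0
3|0|3|2|0
1|3|1|0|3
0|0|0|3|1
3|2|1|1|0
0|2|3|1|0
[4] 3|0|0|3|0
3|1|3|2|0
2|0|2|0|3
0|1|0|3|1
3|2|1|1|0
0|2|3|1|0
[5] 3|0|0|3|0
3|1|3|2|0
2|1|2|0|3
0|1|0|3|1
3|2|1|1|0
0|2|3|1|0
[6] 3|0|0|3|0
3|1|3|2|0
2|2|2|0|3
0|1|0|3|1
3|2|1|1|0
0|2|3|1|0
[7] 3|0|0|3|0
3|1|3|2|0
2|3|2|0|3
0|1|0|3|1
3|2|1|1|0
0|2|3|1|0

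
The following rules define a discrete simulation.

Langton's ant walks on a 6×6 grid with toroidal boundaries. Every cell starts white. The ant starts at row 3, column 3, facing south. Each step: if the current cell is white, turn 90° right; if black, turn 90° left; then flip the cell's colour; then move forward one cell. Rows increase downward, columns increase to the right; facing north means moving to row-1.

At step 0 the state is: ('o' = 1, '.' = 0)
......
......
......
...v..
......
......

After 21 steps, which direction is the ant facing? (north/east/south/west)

k=0  ......
......
......
...v..
......
......
k=1  ......
......
......
..<o..
......
......
k=2  ......
......
..^...
..oo..
......
......
k=3  ......
......
..o>..
..oo..
......
......
k=4  ......
......
..oo..
..ov..
......
......
k=5  ......
......
..oo..
..o.>.
......
......
k=6  ......
......
..oo..
..o.o.
....v.
......
k=7  ......
......
..oo..
..o.o.
...<o.
......
k=8  ......
......
..oo..
..o^o.
...oo.
......
k=9  ......
......
..oo..
..oo>.
...oo.
......
k=10  ......
......
..oo^.
..oo..
...oo.
......
k=11  ......
......
..ooo>
..oo..
...oo.
......
k=12  ......
......
..oooo
..oo.v
...oo.
......
k=13  ......
......
..oooo
..oo<o
...oo.
......
k=14  ......
......
..oo^o
..oooo
...oo.
......
k=15  ......
......
..o<.o
..oooo
...oo.
......
k=16  ......
......
..o..o
..ovoo
...oo.
......
k=17  ......
......
..o..o
..o.>o
...oo.
......
k=18  ......
......
..o.^o
..o..o
...oo.
......
k=19  ......
......
..o.o>
..o..o
...oo.
......
k=20  ......
.....^
..o.o.
..o..o
...oo.
......
k=21  ......
>....o
..o.o.
..o..o
...oo.
......

east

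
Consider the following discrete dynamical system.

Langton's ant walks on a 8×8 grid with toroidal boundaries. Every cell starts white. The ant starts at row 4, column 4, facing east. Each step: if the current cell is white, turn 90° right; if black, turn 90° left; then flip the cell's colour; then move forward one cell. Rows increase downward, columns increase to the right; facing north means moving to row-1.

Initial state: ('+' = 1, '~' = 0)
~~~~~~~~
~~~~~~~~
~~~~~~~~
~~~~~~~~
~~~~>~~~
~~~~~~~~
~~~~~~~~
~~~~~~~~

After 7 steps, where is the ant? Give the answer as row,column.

k=0  ~~~~~~~~
~~~~~~~~
~~~~~~~~
~~~~~~~~
~~~~>~~~
~~~~~~~~
~~~~~~~~
~~~~~~~~
k=1  ~~~~~~~~
~~~~~~~~
~~~~~~~~
~~~~~~~~
~~~~+~~~
~~~~v~~~
~~~~~~~~
~~~~~~~~
k=2  ~~~~~~~~
~~~~~~~~
~~~~~~~~
~~~~~~~~
~~~~+~~~
~~~<+~~~
~~~~~~~~
~~~~~~~~
k=3  ~~~~~~~~
~~~~~~~~
~~~~~~~~
~~~~~~~~
~~~^+~~~
~~~++~~~
~~~~~~~~
~~~~~~~~
k=4  ~~~~~~~~
~~~~~~~~
~~~~~~~~
~~~~~~~~
~~~+>~~~
~~~++~~~
~~~~~~~~
~~~~~~~~
k=5  ~~~~~~~~
~~~~~~~~
~~~~~~~~
~~~~^~~~
~~~+~~~~
~~~++~~~
~~~~~~~~
~~~~~~~~
k=6  ~~~~~~~~
~~~~~~~~
~~~~~~~~
~~~~+>~~
~~~+~~~~
~~~++~~~
~~~~~~~~
~~~~~~~~
k=7  ~~~~~~~~
~~~~~~~~
~~~~~~~~
~~~~++~~
~~~+~v~~
~~~++~~~
~~~~~~~~
~~~~~~~~

4,5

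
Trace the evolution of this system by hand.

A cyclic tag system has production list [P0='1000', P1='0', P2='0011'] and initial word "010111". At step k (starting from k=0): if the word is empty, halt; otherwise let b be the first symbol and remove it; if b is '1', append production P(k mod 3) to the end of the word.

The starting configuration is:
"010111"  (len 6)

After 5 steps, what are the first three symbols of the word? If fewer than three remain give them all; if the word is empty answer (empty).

k=0  "010111"  (len 6)
k=1  "10111"  (len 5)
k=2  "01110"  (len 5)
k=3  "1110"  (len 4)
k=4  "1101000"  (len 7)
k=5  "1010000"  (len 7)

101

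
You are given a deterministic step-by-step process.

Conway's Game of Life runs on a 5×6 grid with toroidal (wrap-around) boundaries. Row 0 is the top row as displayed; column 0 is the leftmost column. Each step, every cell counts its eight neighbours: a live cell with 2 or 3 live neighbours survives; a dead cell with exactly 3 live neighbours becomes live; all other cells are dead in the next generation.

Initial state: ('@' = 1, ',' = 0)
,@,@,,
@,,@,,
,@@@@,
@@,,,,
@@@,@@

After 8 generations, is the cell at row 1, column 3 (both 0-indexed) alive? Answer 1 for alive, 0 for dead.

k=0  ,@,@,,
@,,@,,
,@@@@,
@@,,,,
@@@,@@
k=1  ,,,@,,
@,,,,,
,,,@@@
,,,,,,
,,,@@@
k=2  ,,,@,@
,,,@,@
,,,,@@
,,,,,,
,,,@@,
k=3  ,,@@,@
@,,@,@
,,,,@@
,,,@,@
,,,@@,
k=4  @,@,,@
@,@@,,
,,,@,,
,,,@,@
,,,,,@
k=5  @,@@@@
@,@@@@
,,,@,,
,,,,,,
,,,,,@
k=6  ,,@,,,
@,,,,,
,,@@,@
,,,,,,
@,,@,@
k=7  @@,,,@
,@@@,,
,,,,,,
@,@@,@
,,,,,,
k=8  @@,,,,
,@@,,,
@,,,@,
,,,,,,
,,@,@,

0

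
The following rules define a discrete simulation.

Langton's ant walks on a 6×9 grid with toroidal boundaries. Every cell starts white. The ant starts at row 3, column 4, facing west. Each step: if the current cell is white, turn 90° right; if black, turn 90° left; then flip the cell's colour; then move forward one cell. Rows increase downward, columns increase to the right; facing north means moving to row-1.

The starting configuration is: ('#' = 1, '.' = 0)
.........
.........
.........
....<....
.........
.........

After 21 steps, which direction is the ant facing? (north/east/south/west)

south

k=0  .........
.........
.........
....<....
.........
.........
k=1  .........
.........
....^....
....#....
.........
.........
k=2  .........
.........
....#>...
....#....
.........
.........
k=3  .........
.........
....##...
....#v...
.........
.........
k=4  .........
.........
....##...
....<#...
.........
.........
k=5  .........
.........
....##...
.....#...
....v....
.........
k=6  .........
.........
....##...
.....#...
...<#....
.........
k=7  .........
.........
....##...
...^.#...
...##....
.........
k=8  .........
.........
....##...
...#>#...
...##....
.........
k=9  .........
.........
....##...
...###...
...#v....
.........
k=10  .........
.........
....##...
...###...
...#.>...
.........
k=11  .........
.........
....##...
...###...
...#.#...
.....v...
k=12  .........
.........
....##...
...###...
...#.#...
....<#...
k=13  .........
.........
....##...
...###...
...#^#...
....##...
k=14  .........
.........
....##...
...###...
...##>...
....##...
k=15  .........
.........
....##...
...##^...
...##....
....##...
k=16  .........
.........
....##...
...#<....
...##....
....##...
k=17  .........
.........
....##...
...#.....
...#v....
....##...
k=18  .........
.........
....##...
...#.....
...#.>...
....##...
k=19  .........
.........
....##...
...#.....
...#.#...
....#v...
k=20  .........
.........
....##...
...#.....
...#.#...
....#.>..
k=21  ......v..
.........
....##...
...#.....
...#.#...
....#.#..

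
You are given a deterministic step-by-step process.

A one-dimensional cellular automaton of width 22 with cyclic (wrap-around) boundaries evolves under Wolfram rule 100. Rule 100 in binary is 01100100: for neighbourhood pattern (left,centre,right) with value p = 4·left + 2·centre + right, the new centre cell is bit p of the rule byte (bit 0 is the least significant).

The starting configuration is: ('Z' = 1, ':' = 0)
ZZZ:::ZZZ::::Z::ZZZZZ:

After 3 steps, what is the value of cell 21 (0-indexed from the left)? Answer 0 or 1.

1

0) ZZZ:::ZZZ::::Z::ZZZZZ:
1) ::Z:::::Z::::Z::::::ZZ
2) ::Z:::::Z::::Z:::::::Z
3) ::Z:::::Z::::Z:::::::Z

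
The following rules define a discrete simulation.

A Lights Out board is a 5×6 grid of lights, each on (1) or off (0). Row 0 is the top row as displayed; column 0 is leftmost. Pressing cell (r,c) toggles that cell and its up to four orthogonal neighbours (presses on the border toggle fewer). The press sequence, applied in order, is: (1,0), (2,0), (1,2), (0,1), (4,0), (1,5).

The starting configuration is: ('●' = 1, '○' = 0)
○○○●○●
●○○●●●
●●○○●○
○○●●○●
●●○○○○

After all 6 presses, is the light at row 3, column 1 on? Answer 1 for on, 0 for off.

step 0: ○○○●○●
●○○●●●
●●○○●○
○○●●○●
●●○○○○
step 1: ●○○●○●
○●○●●●
○●○○●○
○○●●○●
●●○○○○
step 2: ●○○●○●
●●○●●●
●○○○●○
●○●●○●
●●○○○○
step 3: ●○●●○●
●○●○●●
●○●○●○
●○●●○●
●●○○○○
step 4: ○●○●○●
●●●○●●
●○●○●○
●○●●○●
●●○○○○
step 5: ○●○●○●
●●●○●●
●○●○●○
○○●●○●
○○○○○○
step 6: ○●○●○○
●●●○○○
●○●○●●
○○●●○●
○○○○○○

0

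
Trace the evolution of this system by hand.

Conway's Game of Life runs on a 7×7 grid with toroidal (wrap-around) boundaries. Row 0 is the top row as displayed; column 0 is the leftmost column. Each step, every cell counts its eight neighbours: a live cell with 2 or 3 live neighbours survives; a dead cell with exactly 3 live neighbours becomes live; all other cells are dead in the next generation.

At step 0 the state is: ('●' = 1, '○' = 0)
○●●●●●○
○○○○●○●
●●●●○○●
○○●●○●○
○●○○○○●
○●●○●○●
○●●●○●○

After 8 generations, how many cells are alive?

2

step 0: ○●●●●●○
○○○○●○●
●●●●○○●
○○●●○●○
○●○○○○●
○●●○●○●
○●●●○●○
step 1: ●●○○○○●
○○○○○○●
●●○○○○●
○○○●●●○
○●○○●○●
○○○○●○●
○○○○○○●
step 2: ○○○○○●●
○○○○○●○
●○○○●○●
○●●●●○○
●○○○○○●
○○○○○○●
○○○○○○●
step 3: ○○○○○●●
●○○○●○○
●●●○●○●
○●●●●○○
●●●●○●●
○○○○○●●
●○○○○○●
step 4: ○○○○○●○
○○○●●○○
○○○○●○●
○○○○○○○
○○○○○○○
○○●○●○○
●○○○○○○
step 5: ○○○○●○○
○○○●●○○
○○○●●●○
○○○○○○○
○○○○○○○
○○○○○○○
○○○○○○○
step 6: ○○○●●○○
○○○○○○○
○○○●○●○
○○○○●○○
○○○○○○○
○○○○○○○
○○○○○○○
step 7: ○○○○○○○
○○○●○○○
○○○○●○○
○○○○●○○
○○○○○○○
○○○○○○○
○○○○○○○
step 8: ○○○○○○○
○○○○○○○
○○○●●○○
○○○○○○○
○○○○○○○
○○○○○○○
○○○○○○○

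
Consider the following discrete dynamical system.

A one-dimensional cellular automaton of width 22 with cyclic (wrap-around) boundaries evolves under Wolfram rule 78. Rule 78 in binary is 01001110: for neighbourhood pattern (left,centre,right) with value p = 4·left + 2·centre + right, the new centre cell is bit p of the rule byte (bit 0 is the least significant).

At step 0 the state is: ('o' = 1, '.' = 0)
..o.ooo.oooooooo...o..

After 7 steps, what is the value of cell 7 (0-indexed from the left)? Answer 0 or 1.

0

t=0: ..o.ooo.oooooooo...o..
t=1: .oo.o.o.o......o..oo..
t=2: ooo.o.o.o.....oo.ooo..
t=3: o.o.o.o.o....ooo.o.o.o
t=4: o.o.o.o.o...oo.o.o.o.o
t=5: o.o.o.o.o..ooo.o.o.o.o
t=6: o.o.o.o.o.oo.o.o.o.o.o
t=7: o.o.o.o.o.oo.o.o.o.o.o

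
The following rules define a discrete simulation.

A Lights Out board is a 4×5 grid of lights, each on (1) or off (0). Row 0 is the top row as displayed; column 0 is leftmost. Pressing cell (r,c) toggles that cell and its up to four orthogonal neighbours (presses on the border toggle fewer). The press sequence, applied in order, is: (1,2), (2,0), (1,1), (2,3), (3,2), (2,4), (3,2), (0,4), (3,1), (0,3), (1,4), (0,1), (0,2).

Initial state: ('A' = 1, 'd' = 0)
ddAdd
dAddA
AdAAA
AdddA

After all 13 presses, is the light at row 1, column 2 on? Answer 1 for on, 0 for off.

0) ddAdd
dAddA
AdAAA
AdddA
1) ddddd
ddAAA
AddAA
AdddA
2) ddddd
AdAAA
dAdAA
ddddA
3) dAddd
dAdAA
dddAA
ddddA
4) dAddd
dAddA
ddAdd
dddAA
5) dAddd
dAddA
ddddd
dAAdA
6) dAddd
dAddd
dddAA
dAAdd
7) dAddd
dAddd
ddAAA
dddAd
8) dAdAA
dAddA
ddAAA
dddAd
9) dAdAA
dAddA
dAAAA
AAAAd
10) dAAdd
dAdAA
dAAAA
AAAAd
11) dAAdA
dAddd
dAAAd
AAAAd
12) AdddA
ddddd
dAAAd
AAAAd
13) AAAAA
ddAdd
dAAAd
AAAAd

1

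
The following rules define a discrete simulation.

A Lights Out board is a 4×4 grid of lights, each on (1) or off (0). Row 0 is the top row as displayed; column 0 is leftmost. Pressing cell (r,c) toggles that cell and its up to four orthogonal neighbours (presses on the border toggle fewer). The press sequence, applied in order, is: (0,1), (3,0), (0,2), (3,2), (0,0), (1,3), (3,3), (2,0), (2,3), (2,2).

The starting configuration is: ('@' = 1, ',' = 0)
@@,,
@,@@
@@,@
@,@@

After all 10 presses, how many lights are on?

k=0  @@,,
@,@@
@@,@
@,@@
k=1  ,,@,
@@@@
@@,@
@,@@
k=2  ,,@,
@@@@
,@,@
,@@@
k=3  ,@,@
@@,@
,@,@
,@@@
k=4  ,@,@
@@,@
,@@@
,,,,
k=5  @,,@
,@,@
,@@@
,,,,
k=6  @,,,
,@@,
,@@,
,,,,
k=7  @,,,
,@@,
,@@@
,,@@
k=8  @,,,
@@@,
@,@@
@,@@
k=9  @,,,
@@@@
@,,,
@,@,
k=10  @,,,
@@,@
@@@@
@,,,

9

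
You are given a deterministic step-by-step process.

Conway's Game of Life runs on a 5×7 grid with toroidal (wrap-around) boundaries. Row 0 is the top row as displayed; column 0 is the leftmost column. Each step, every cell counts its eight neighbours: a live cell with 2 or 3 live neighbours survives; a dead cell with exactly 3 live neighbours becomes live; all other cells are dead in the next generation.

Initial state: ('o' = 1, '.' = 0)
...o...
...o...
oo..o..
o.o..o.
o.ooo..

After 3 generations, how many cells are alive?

0) ...o...
...o...
oo..o..
o.o..o.
o.ooo..
1) .......
..ooo..
ooooo.o
o.o..o.
..o.o.o
2) ..o.oo.
o...oo.
o.....o
.......
.o.o.oo
3) ooo....
oo.oo..
o....oo
.....o.
..oo.oo

15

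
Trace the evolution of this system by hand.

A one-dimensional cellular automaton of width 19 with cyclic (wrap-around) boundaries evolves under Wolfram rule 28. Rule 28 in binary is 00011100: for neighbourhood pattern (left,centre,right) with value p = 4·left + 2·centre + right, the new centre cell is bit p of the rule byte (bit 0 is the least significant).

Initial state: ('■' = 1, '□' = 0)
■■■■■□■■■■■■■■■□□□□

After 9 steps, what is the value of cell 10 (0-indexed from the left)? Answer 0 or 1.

1

gen 0: ■■■■■□■■■■■■■■■□□□□
gen 1: ■□□□□□■□□□□□□□□■□□□
gen 2: ■■□□□□■■□□□□□□□■■□□
gen 3: ■□■□□□■□■□□□□□□■□■□
gen 4: ■□■■□□■□■■□□□□□■□■□
gen 5: ■□■□■□■□■□■□□□□■□■□
gen 6: ■□■□■□■□■□■■□□□■□■□
gen 7: ■□■□■□■□■□■□■□□■□■□
gen 8: ■□■□■□■□■□■□■■□■□■□
gen 9: ■□■□■□■□■□■□■□□■□■□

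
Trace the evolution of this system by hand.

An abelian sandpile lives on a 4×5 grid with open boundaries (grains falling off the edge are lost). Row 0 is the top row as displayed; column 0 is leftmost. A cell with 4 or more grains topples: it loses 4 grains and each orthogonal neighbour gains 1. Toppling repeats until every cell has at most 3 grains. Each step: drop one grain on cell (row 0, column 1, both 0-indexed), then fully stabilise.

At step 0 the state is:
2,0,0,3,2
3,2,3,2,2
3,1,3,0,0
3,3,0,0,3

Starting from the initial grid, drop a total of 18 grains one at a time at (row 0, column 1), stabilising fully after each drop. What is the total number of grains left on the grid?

k=0  2,0,0,3,2
3,2,3,2,2
3,1,3,0,0
3,3,0,0,3
k=1  2,1,0,3,2
3,2,3,2,2
3,1,3,0,0
3,3,0,0,3
k=2  2,2,0,3,2
3,2,3,2,2
3,1,3,0,0
3,3,0,0,3
k=3  2,3,0,3,2
3,2,3,2,2
3,1,3,0,0
3,3,0,0,3
k=4  3,0,1,3,2
3,3,3,2,2
3,1,3,0,0
3,3,0,0,3
k=5  3,1,1,3,2
3,3,3,2,2
3,1,3,0,0
3,3,0,0,3
k=6  3,2,1,3,2
3,3,3,2,2
3,1,3,0,0
3,3,0,0,3
k=7  3,3,1,3,2
3,3,3,2,2
3,1,3,0,0
3,3,0,0,3
k=8  1,2,3,3,2
2,3,1,3,2
2,1,1,1,0
1,1,2,0,3
k=9  1,3,3,3,2
2,3,1,3,2
2,1,1,1,0
1,1,2,0,3
k=10  2,2,2,1,3
3,1,0,1,3
2,2,2,2,0
1,1,2,0,3
k=11  2,3,2,1,3
3,1,0,1,3
2,2,2,2,0
1,1,2,0,3
k=12  3,0,3,1,3
3,2,0,1,3
2,2,2,2,0
1,1,2,0,3
k=13  3,1,3,1,3
3,2,0,1,3
2,2,2,2,0
1,1,2,0,3
k=14  3,2,3,1,3
3,2,0,1,3
2,2,2,2,0
1,1,2,0,3
k=15  3,3,3,1,3
3,2,0,1,3
2,2,2,2,0
1,1,2,0,3
k=16  1,3,0,2,3
1,0,2,1,3
3,3,2,2,0
1,1,2,0,3
k=17  2,0,1,2,3
1,1,2,1,3
3,3,2,2,0
1,1,2,0,3
k=18  2,1,1,2,3
1,1,2,1,3
3,3,2,2,0
1,1,2,0,3

34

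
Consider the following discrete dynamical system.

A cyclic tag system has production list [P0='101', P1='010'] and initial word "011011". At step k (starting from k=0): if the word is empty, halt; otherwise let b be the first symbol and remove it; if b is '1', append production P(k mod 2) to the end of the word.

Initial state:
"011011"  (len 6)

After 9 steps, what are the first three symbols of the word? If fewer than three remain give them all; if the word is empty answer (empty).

101

[0] "011011"  (len 6)
[1] "11011"  (len 5)
[2] "1011010"  (len 7)
[3] "011010101"  (len 9)
[4] "11010101"  (len 8)
[5] "1010101101"  (len 10)
[6] "010101101010"  (len 12)
[7] "10101101010"  (len 11)
[8] "0101101010010"  (len 13)
[9] "101101010010"  (len 12)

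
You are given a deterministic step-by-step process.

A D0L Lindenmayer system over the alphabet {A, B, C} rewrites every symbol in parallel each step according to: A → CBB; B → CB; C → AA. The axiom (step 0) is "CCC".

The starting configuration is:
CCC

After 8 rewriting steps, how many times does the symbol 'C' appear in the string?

684

[0] CCC
[1] AAAAAA
[2] CBBCBBCBBCBBCBBCBB
[3] AACBCBAACBCBAACBCBAACBCBAACBCBAACBCB
[4] CBBCBBAACBAACBCBBCBBAACBAACBCBBCBBAACBAACBCBBCBBAACBAACBCBBCBBAACBAACBCBBCBBAACBAACB
[5] AACBCBAACBCBCBBCBBAACBCBBCBBAACBAACBCBAACBCBCBBCBBAACBCBBC…AACBCBCBBCBBAACBCBBCBBAACBAACBCBAACBCBCBBCBBAACBCBBCBBAACB  (len 192)
[6] CBBCBBAACBAACBCBBCBBAACBAACBAACBCBAACBCBCBBCBBAACBAACBCBAA…CBBCBBAACBAACBAACBCBAACBCBCBBCBBAACBAACBCBAACBCBCBBCBBAACB  (len 432)
[7] AACBCBAACBCBCBBCBBAACBCBBCBBAACBAACBCBAACBCBCBBCBBAACBCBBC…BCBBAACBCBBCBBAACBAACBCBBCBBAACBAACBAACBCBAACBCBCBBCBBAACB  (len 984)
[8] CBBCBBAACBAACBCBBCBBAACBAACBAACBCBAACBCBCBBCBBAACBAACBCBAA…BCBBAACBCBBCBBAACBAACBCBBCBBAACBAACBAACBCBAACBCBCBBCBBAACB  (len 2232)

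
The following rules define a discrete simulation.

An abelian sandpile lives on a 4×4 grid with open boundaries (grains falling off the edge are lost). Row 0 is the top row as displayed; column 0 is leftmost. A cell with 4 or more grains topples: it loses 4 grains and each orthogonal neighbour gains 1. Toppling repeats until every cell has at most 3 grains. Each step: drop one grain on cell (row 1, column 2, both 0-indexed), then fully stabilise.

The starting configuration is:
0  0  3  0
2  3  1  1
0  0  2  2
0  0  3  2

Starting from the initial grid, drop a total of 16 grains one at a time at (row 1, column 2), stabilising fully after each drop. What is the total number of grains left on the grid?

0) 0  0  3  0
2  3  1  1
0  0  2  2
0  0  3  2
1) 0  0  3  0
2  3  2  1
0  0  2  2
0  0  3  2
2) 0  0  3  0
2  3  3  1
0  0  2  2
0  0  3  2
3) 0  2  0  1
3  0  2  2
0  1  3  2
0  0  3  2
4) 0  2  0  1
3  0  3  2
0  1  3  2
0  0  3  2
5) 0  2  1  1
3  1  1  3
0  2  1  3
0  1  0  3
6) 0  2  1  1
3  1  2  3
0  2  1  3
0  1  0  3
7) 0  2  1  1
3  1  3  3
0  2  1  3
0  1  0  3
8) 0  2  2  2
3  2  1  1
0  2  3  1
0  1  1  0
9) 0  2  2  2
3  2  2  1
0  2  3  1
0  1  1  0
10) 0  2  2  2
3  2  3  1
0  2  3  1
0  1  1  0
11) 0  2  3  2
3  3  1  2
0  3  0  2
0  1  2  0
12) 0  2  3  2
3  3  2  2
0  3  0  2
0  1  2  0
13) 0  2  3  2
3  3  3  2
0  3  0  2
0  1  2  0
14) 2  0  1  3
0  3  2  3
2  0  2  2
0  2  2  0
15) 2  0  1  3
0  3  3  3
2  0  2  2
0  2  2  0
16) 2  1  3  0
1  0  2  1
2  1  3  3
0  2  2  0

23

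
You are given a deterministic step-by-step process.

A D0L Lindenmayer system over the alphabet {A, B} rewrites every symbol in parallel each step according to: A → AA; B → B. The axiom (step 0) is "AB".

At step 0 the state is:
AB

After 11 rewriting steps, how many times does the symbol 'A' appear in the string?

2048

gen 0: AB
gen 1: AAB
gen 2: AAAAB
gen 3: AAAAAAAAB
gen 4: AAAAAAAAAAAAAAAAB
gen 5: AAAAAAAAAAAAAAAAAAAAAAAAAAAAAAAAB
gen 6: AAAAAAAAAAAAAAAAAAAAAAAAAAAAAAAAAAAAAAAAAAAAAAAAAAAAAAAAAAAAAAAAB
gen 7: AAAAAAAAAAAAAAAAAAAAAAAAAAAAAAAAAAAAAAAAAAAAAAAAAAAAAAAAAA…AAAAAAAAAAAAAAAAAAAAAAAAAAAAAAAAAAAAAAAAAAAAAAAAAAAAAAAAAB  (len 129)
gen 8: AAAAAAAAAAAAAAAAAAAAAAAAAAAAAAAAAAAAAAAAAAAAAAAAAAAAAAAAAA…AAAAAAAAAAAAAAAAAAAAAAAAAAAAAAAAAAAAAAAAAAAAAAAAAAAAAAAAAB  (len 257)
gen 9: AAAAAAAAAAAAAAAAAAAAAAAAAAAAAAAAAAAAAAAAAAAAAAAAAAAAAAAAAA…AAAAAAAAAAAAAAAAAAAAAAAAAAAAAAAAAAAAAAAAAAAAAAAAAAAAAAAAAB  (len 513)
gen 10: AAAAAAAAAAAAAAAAAAAAAAAAAAAAAAAAAAAAAAAAAAAAAAAAAAAAAAAAAA…AAAAAAAAAAAAAAAAAAAAAAAAAAAAAAAAAAAAAAAAAAAAAAAAAAAAAAAAAB  (len 1025)
gen 11: AAAAAAAAAAAAAAAAAAAAAAAAAAAAAAAAAAAAAAAAAAAAAAAAAAAAAAAAAA…AAAAAAAAAAAAAAAAAAAAAAAAAAAAAAAAAAAAAAAAAAAAAAAAAAAAAAAAAB  (len 2049)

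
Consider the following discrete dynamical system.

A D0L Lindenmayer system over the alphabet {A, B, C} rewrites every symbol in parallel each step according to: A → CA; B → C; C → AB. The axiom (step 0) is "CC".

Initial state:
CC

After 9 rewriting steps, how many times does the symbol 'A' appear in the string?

178

step 0: CC
step 1: ABAB
step 2: CACCAC
step 3: ABCAABABCAAB
step 4: CACABCACACCACABCACAC
step 5: ABCAABCACABCAABCAABABCAABCACABCAABCAAB
step 6: CACABCACACABCAABCACABCACACABCACACCACABCACACABCAABCACABCACACABCACAC
step 7: ABCAABCACABCAABCAABCACABCACACABCAABCACABCAABCAABCACABCAABC…AABCACABCAABCAABCACABCACACABCAABCACABCAABCAABCACABCAABCAAB  (len 122)
step 8: CACABCACACABCAABCACABCACACABCACACABCAABCACABCAABCAABCACABC…ABCACABCACACABCAABCACABCACACABCACACABCAABCACABCACACABCACAC  (len 216)
step 9: ABCAABCACABCAABCAABCACABCACACABCAABCACABCAABCAABCACABCAABC…AABCACABCAABCAABCACABCACACABCAABCACABCAABCAABCACABCAABCAAB  (len 394)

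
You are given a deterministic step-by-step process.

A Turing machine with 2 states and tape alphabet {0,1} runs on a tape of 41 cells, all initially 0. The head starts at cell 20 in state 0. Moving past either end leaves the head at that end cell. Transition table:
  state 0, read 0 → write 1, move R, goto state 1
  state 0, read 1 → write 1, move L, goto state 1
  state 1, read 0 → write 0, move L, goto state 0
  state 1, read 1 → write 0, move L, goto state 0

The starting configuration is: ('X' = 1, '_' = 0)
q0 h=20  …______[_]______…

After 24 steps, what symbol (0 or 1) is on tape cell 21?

0

[0] q0 h=20  …______[_]______…
[1] q1 h=21  …_____X[_]______…
[2] q0 h=20  …______[X]______…
[3] q1 h=19  …______[_]X_____…
[4] q0 h=18  …______[_]_X____…
[5] q1 h=19  …_____X[_]X_____…
[6] q0 h=18  …______[X]_X____…
[7] q1 h=17  …______[_]X_X___…
[8] q0 h=16  …______[_]_X_X__…
[9] q1 h=17  …_____X[_]X_X___…
[10] q0 h=16  …______[X]_X_X__…
[11] q1 h=15  …______[_]X_X_X_…
[12] q0 h=14  …______[_]_X_X_X…
[13] q1 h=15  …_____X[_]X_X_X_…
[14] q0 h=14  …______[X]_X_X_X…
[15] q1 h=13  …______[_]X_X_X_…
[16] q0 h=12  …______[_]_X_X_X…
[17] q1 h=13  …_____X[_]X_X_X_…
[18] q0 h=12  …______[X]_X_X_X…
[19] q1 h=11  …______[_]X_X_X_…
[20] q0 h=10  …______[_]_X_X_X…
[21] q1 h=11  …_____X[_]X_X_X_…
[22] q0 h=10  …______[X]_X_X_X…
[23] q1 h= 9  …______[_]X_X_X_…
[24] q0 h= 8  …______[_]_X_X_X…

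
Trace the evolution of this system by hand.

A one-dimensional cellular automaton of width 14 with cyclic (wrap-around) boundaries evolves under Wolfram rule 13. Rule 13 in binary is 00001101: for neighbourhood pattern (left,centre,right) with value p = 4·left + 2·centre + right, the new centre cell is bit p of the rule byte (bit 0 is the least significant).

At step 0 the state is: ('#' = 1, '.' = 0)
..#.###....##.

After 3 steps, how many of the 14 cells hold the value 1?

[0] ..#.###....##.
[1] #.#.#...##.#..
[2] #.#.#.#.#..#..
[3] #.#.#.#.#..#..

6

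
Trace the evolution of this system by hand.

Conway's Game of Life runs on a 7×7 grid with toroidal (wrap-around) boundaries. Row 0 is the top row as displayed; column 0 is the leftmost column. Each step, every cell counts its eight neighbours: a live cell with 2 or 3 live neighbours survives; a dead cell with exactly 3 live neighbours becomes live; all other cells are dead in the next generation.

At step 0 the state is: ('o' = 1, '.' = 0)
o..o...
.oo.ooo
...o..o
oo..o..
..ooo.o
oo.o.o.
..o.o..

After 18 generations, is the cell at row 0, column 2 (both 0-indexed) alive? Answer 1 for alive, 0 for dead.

step 0: o..o...
.oo.ooo
...o..o
oo..o..
..ooo.o
oo.o.o.
..o.o..
step 1: o.....o
.oo.ooo
...o..o
oo..o.o
......o
oo...oo
o.o.o.o
step 2: ..o.o..
.oooo..
...o...
......o
.......
.o.....
.......
step 3: .oo.o..
.o..o..
...oo..
.......
.......
.......
.......
step 4: .ooo...
.o..oo.
...oo..
.......
.......
.......
.......
step 5: .oooo..
.o...o.
...ooo.
.......
.......
.......
..o....
step 6: .o.oo..
.o...o.
....oo.
....o..
.......
.......
.oo....
step 7: oo.oo..
..oo.o.
....oo.
....oo.
.......
.......
.ooo...
step 8: o......
.oo..oo
......o
....oo.
.......
..o....
oo.oo..
step 9: ...ooo.
.o...oo
o...o.o
.....o.
.......
.ooo...
oooo...
step 10: ...o.o.
...o...
o...o..
.....oo
..o....
o..o...
o......
step 11: ....o..
...o...
....ooo
.....oo
......o
.o.....
....o.o
step 12: ...ooo.
...o...
....o.o
o...o..
o....oo
o....o.
.....o.
step 13: ...o.o.
...o...
...ooo.
o...o..
oo..oo.
o...oo.
.....o.
step 14: .......
..oo.o.
...o.o.
oo.....
oo.o...
oo.....
.....o.
step 15: ....o..
..oo...
.o.o..o
oo..o.o
......o
ooo...o
.......
step 16: ...o...
..ooo..
.o.oooo
.oo...o
..o....
oo....o
oo.....
step 17: .o.oo..
.......
.o....o
.o..o.o
..o...o
..o...o
.oo...o
step 18: oo.o...
o.o....
.....o.
.oo...o
.ooo..o
..oo.oo
.o...o.

0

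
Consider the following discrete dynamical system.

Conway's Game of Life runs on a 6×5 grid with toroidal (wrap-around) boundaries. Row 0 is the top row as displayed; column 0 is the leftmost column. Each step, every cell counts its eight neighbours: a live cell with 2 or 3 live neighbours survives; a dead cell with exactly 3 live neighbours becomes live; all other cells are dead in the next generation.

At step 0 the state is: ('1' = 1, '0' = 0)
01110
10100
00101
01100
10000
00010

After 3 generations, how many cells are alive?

12

gen 0: 01110
10100
00101
01100
10000
00010
gen 1: 01011
10001
10100
11110
01100
01011
gen 2: 01000
00100
00100
10011
00000
01001
gen 3: 11100
01100
01101
00011
00010
10000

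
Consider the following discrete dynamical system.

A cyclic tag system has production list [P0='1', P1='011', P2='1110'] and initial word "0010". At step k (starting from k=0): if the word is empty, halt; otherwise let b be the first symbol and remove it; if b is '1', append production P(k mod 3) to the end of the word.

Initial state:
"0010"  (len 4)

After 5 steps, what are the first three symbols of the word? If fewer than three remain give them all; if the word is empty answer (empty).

110

gen 0: "0010"  (len 4)
gen 1: "010"  (len 3)
gen 2: "10"  (len 2)
gen 3: "01110"  (len 5)
gen 4: "1110"  (len 4)
gen 5: "110011"  (len 6)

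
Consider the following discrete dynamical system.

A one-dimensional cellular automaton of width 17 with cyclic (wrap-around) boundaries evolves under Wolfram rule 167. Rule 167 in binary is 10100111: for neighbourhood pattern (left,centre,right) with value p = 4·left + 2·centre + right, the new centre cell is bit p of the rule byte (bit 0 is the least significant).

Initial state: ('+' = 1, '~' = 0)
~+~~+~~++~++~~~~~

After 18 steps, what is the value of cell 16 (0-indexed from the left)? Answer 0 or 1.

step 0: ~+~~+~~++~++~~~~~
step 1: ++~++~+~~+~~~++++
step 2: +~+~~++~++~++~+++
step 3: ~++~+~~+~~+~~+~++
step 4: +~~++~++~++~+++~~
step 5: +~+~~+~~+~~+~+~~+
step 6: ~++~++~++~++++~+~
step 7: +~~+~~+~~+~++~++~
step 8: +~++~++~+++~~+~~+
step 9: ~+~~+~~+~+~~++~+~
step 10: ++~++~++++~+~~++~
step 11: ~~+~~+~++~++~+~~+
step 12: ~++~+++~~+~~++~++
step 13: +~~+~+~~++~+~~+~~
step 14: +~++++~+~~++~++~+
step 15: ~+~++~++~+~~+~~+~
step 16: +++~~+~~++~++~++~
step 17: ~+~~++~+~~+~~+~~+
step 18: ++~+~~++~++~++~++

1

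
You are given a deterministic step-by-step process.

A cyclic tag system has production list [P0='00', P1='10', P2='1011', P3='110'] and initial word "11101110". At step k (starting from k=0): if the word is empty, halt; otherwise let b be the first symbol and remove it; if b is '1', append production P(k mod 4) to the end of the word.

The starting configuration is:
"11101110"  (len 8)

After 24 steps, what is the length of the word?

26

k=0  "11101110"  (len 8)
k=1  "110111000"  (len 9)
k=2  "1011100010"  (len 10)
k=3  "0111000101011"  (len 13)
k=4  "111000101011"  (len 12)
k=5  "1100010101100"  (len 13)
k=6  "10001010110010"  (len 14)
k=7  "00010101100101011"  (len 17)
k=8  "0010101100101011"  (len 16)
k=9  "010101100101011"  (len 15)
k=10  "10101100101011"  (len 14)
k=11  "01011001010111011"  (len 17)
k=12  "1011001010111011"  (len 16)
k=13  "01100101011101100"  (len 17)
k=14  "1100101011101100"  (len 16)
k=15  "1001010111011001011"  (len 19)
k=16  "001010111011001011110"  (len 21)
k=17  "01010111011001011110"  (len 20)
k=18  "1010111011001011110"  (len 19)
k=19  "0101110110010111101011"  (len 22)
k=20  "101110110010111101011"  (len 21)
k=21  "0111011001011110101100"  (len 22)
k=22  "111011001011110101100"  (len 21)
k=23  "110110010111101011001011"  (len 24)
k=24  "10110010111101011001011110"  (len 26)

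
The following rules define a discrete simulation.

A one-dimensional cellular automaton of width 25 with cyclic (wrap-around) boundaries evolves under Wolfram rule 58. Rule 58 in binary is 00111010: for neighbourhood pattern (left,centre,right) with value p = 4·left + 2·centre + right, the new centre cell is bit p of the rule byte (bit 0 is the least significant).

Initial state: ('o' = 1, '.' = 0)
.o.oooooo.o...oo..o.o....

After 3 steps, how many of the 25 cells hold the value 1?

0) .o.oooooo.o...oo..o.o....
1) o.oo.....o.o.oo.oo.o.o...
2) .oo.o...o.o.oo.oo.o.o.o.o
3) oo.o.o.o.o.oo.oo.o.o.o.o.

14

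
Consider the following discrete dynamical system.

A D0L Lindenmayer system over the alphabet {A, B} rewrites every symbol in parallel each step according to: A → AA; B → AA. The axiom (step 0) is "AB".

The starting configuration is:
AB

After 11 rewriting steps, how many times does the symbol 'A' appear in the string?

t=0: AB
t=1: AAAA
t=2: AAAAAAAA
t=3: AAAAAAAAAAAAAAAA
t=4: AAAAAAAAAAAAAAAAAAAAAAAAAAAAAAAA
t=5: AAAAAAAAAAAAAAAAAAAAAAAAAAAAAAAAAAAAAAAAAAAAAAAAAAAAAAAAAAAAAAAA
t=6: AAAAAAAAAAAAAAAAAAAAAAAAAAAAAAAAAAAAAAAAAAAAAAAAAAAAAAAAAA…AAAAAAAAAAAAAAAAAAAAAAAAAAAAAAAAAAAAAAAAAAAAAAAAAAAAAAAAAA  (len 128)
t=7: AAAAAAAAAAAAAAAAAAAAAAAAAAAAAAAAAAAAAAAAAAAAAAAAAAAAAAAAAA…AAAAAAAAAAAAAAAAAAAAAAAAAAAAAAAAAAAAAAAAAAAAAAAAAAAAAAAAAA  (len 256)
t=8: AAAAAAAAAAAAAAAAAAAAAAAAAAAAAAAAAAAAAAAAAAAAAAAAAAAAAAAAAA…AAAAAAAAAAAAAAAAAAAAAAAAAAAAAAAAAAAAAAAAAAAAAAAAAAAAAAAAAA  (len 512)
t=9: AAAAAAAAAAAAAAAAAAAAAAAAAAAAAAAAAAAAAAAAAAAAAAAAAAAAAAAAAA…AAAAAAAAAAAAAAAAAAAAAAAAAAAAAAAAAAAAAAAAAAAAAAAAAAAAAAAAAA  (len 1024)
t=10: AAAAAAAAAAAAAAAAAAAAAAAAAAAAAAAAAAAAAAAAAAAAAAAAAAAAAAAAAA…AAAAAAAAAAAAAAAAAAAAAAAAAAAAAAAAAAAAAAAAAAAAAAAAAAAAAAAAAA  (len 2048)
t=11: AAAAAAAAAAAAAAAAAAAAAAAAAAAAAAAAAAAAAAAAAAAAAAAAAAAAAAAAAA…AAAAAAAAAAAAAAAAAAAAAAAAAAAAAAAAAAAAAAAAAAAAAAAAAAAAAAAAAA  (len 4096)

4096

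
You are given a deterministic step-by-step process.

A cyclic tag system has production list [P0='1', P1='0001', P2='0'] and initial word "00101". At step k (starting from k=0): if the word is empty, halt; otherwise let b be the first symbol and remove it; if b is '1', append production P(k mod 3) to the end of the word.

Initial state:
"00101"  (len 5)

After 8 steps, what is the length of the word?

2

0) "00101"  (len 5)
1) "0101"  (len 4)
2) "101"  (len 3)
3) "010"  (len 3)
4) "10"  (len 2)
5) "00001"  (len 5)
6) "0001"  (len 4)
7) "001"  (len 3)
8) "01"  (len 2)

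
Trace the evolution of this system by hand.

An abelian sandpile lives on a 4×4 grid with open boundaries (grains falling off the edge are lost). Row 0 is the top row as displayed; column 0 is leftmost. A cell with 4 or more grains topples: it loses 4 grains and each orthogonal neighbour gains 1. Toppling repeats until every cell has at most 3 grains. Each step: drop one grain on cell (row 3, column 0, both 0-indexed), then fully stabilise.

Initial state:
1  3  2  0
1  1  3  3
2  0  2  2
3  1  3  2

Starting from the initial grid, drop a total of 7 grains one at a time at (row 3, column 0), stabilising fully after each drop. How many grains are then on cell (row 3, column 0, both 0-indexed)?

0) 1  3  2  0
1  1  3  3
2  0  2  2
3  1  3  2
1) 1  3  2  0
1  1  3  3
3  0  2  2
0  2  3  2
2) 1  3  2  0
1  1  3  3
3  0  2  2
1  2  3  2
3) 1  3  2  0
1  1  3  3
3  0  2  2
2  2  3  2
4) 1  3  2  0
1  1  3  3
3  0  2  2
3  2  3  2
5) 1  3  2  0
2  1  3  3
0  1  2  2
1  3  3  2
6) 1  3  2  0
2  1  3  3
0  1  2  2
2  3  3  2
7) 1  3  2  0
2  1  3  3
0  1  2  2
3  3  3  2

3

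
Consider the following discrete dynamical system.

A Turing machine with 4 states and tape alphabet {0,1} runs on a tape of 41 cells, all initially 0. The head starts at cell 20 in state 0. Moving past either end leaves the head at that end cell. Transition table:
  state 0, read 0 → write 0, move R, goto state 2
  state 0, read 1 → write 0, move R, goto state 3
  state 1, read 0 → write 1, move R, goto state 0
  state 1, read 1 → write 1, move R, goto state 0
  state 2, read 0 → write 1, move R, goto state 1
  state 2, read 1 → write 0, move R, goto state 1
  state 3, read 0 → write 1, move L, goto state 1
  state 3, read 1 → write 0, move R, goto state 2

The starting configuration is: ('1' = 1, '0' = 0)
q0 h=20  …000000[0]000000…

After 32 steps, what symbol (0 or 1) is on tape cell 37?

1

0) q0 h=20  …000000[0]000000…
1) q2 h=21  …000000[0]000000…
2) q1 h=22  …000001[0]000000…
3) q0 h=23  …000011[0]000000…
4) q2 h=24  …000110[0]000000…
5) q1 h=25  …001101[0]000000…
6) q0 h=26  …011011[0]000000…
7) q2 h=27  …110110[0]000000…
8) q1 h=28  …101101[0]000000…
9) q0 h=29  …011011[0]000000…
10) q2 h=30  …110110[0]000000…
11) q1 h=31  …101101[0]000000…
12) q0 h=32  …011011[0]000000…
13) q2 h=33  …110110[0]000000…
14) q1 h=34  …101101[0]000000|
15) q0 h=35  …011011[0]00000|
16) q2 h=36  …110110[0]0000|
17) q1 h=37  …101101[0]000|
18) q0 h=38  …011011[0]00|
19) q2 h=39  …110110[0]0|
20) q1 h=40  …101101[0]|
21) q0 h=40  …101101[1]|
22) q3 h=40  …101101[0]|
23) q1 h=39  …110110[1]1|
24) q0 h=40  …101101[1]|
25) q3 h=40  …101101[0]|
26) q1 h=39  …110110[1]1|
27) q0 h=40  …101101[1]|
28) q3 h=40  …101101[0]|
29) q1 h=39  …110110[1]1|
30) q0 h=40  …101101[1]|
31) q3 h=40  …101101[0]|
32) q1 h=39  …110110[1]1|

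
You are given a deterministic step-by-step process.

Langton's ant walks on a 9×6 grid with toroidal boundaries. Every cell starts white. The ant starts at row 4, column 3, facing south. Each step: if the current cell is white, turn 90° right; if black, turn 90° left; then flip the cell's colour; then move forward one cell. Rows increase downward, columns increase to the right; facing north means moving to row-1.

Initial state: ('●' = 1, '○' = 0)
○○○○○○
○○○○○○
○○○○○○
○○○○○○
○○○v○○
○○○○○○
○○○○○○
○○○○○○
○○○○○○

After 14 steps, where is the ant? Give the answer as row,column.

[0] ○○○○○○
○○○○○○
○○○○○○
○○○○○○
○○○v○○
○○○○○○
○○○○○○
○○○○○○
○○○○○○
[1] ○○○○○○
○○○○○○
○○○○○○
○○○○○○
○○<●○○
○○○○○○
○○○○○○
○○○○○○
○○○○○○
[2] ○○○○○○
○○○○○○
○○○○○○
○○^○○○
○○●●○○
○○○○○○
○○○○○○
○○○○○○
○○○○○○
[3] ○○○○○○
○○○○○○
○○○○○○
○○●>○○
○○●●○○
○○○○○○
○○○○○○
○○○○○○
○○○○○○
[4] ○○○○○○
○○○○○○
○○○○○○
○○●●○○
○○●v○○
○○○○○○
○○○○○○
○○○○○○
○○○○○○
[5] ○○○○○○
○○○○○○
○○○○○○
○○●●○○
○○●○>○
○○○○○○
○○○○○○
○○○○○○
○○○○○○
[6] ○○○○○○
○○○○○○
○○○○○○
○○●●○○
○○●○●○
○○○○v○
○○○○○○
○○○○○○
○○○○○○
[7] ○○○○○○
○○○○○○
○○○○○○
○○●●○○
○○●○●○
○○○<●○
○○○○○○
○○○○○○
○○○○○○
[8] ○○○○○○
○○○○○○
○○○○○○
○○●●○○
○○●^●○
○○○●●○
○○○○○○
○○○○○○
○○○○○○
[9] ○○○○○○
○○○○○○
○○○○○○
○○●●○○
○○●●>○
○○○●●○
○○○○○○
○○○○○○
○○○○○○
[10] ○○○○○○
○○○○○○
○○○○○○
○○●●^○
○○●●○○
○○○●●○
○○○○○○
○○○○○○
○○○○○○
[11] ○○○○○○
○○○○○○
○○○○○○
○○●●●>
○○●●○○
○○○●●○
○○○○○○
○○○○○○
○○○○○○
[12] ○○○○○○
○○○○○○
○○○○○○
○○●●●●
○○●●○v
○○○●●○
○○○○○○
○○○○○○
○○○○○○
[13] ○○○○○○
○○○○○○
○○○○○○
○○●●●●
○○●●<●
○○○●●○
○○○○○○
○○○○○○
○○○○○○
[14] ○○○○○○
○○○○○○
○○○○○○
○○●●^●
○○●●●●
○○○●●○
○○○○○○
○○○○○○
○○○○○○

3,4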